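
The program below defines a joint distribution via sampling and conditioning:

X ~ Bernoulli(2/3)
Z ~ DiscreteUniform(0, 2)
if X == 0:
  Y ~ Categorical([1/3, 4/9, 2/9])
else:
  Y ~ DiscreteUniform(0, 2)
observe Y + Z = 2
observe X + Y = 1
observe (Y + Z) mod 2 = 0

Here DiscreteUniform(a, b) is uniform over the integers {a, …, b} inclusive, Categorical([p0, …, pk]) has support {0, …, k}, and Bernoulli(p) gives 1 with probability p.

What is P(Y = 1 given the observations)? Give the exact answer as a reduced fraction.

P(Y = 1 | obs) = 2/5

Enumerate traces; 2 have nonzero weight after conditioning:
  (X=0, Z=1, Y=1) weight 4/81
  (X=1, Z=2, Y=0) weight 2/27
Group by Y:
  weight(Y=0) = 2/27
  weight(Y=1) = 4/81
Total weight = 2/27 + 4/81 = 10/81
P(Y=0 | obs) = 2/27 / 10/81 = 3/5
P(Y=1 | obs) = 4/81 / 10/81 = 2/5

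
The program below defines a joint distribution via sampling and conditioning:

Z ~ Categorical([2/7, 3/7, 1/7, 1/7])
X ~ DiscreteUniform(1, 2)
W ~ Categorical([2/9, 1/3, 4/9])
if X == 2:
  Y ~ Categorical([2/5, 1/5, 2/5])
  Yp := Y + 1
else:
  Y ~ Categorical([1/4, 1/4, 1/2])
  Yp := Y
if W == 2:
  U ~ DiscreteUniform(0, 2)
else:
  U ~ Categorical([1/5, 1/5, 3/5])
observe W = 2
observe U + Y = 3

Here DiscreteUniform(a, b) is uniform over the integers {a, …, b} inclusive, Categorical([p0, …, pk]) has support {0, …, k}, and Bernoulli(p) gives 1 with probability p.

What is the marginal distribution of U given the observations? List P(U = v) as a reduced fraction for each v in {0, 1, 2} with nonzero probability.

P(U=1) = 2/3, P(U=2) = 1/3

Enumerate traces; 16 have nonzero weight after conditioning:
  (Z=0, X=1, W=2, Y=1, U=2) weight 1/189
  (Z=0, X=1, W=2, Y=2, U=1) weight 2/189
  (Z=0, X=2, W=2, Y=1, U=2) weight 4/945
  (Z=0, X=2, W=2, Y=2, U=1) weight 8/945
  (Z=1, X=1, W=2, Y=1, U=2) weight 1/126
  (Z=1, X=1, W=2, Y=2, U=1) weight 1/63
  (Z=1, X=2, W=2, Y=1, U=2) weight 2/315
  (Z=1, X=2, W=2, Y=2, U=1) weight 4/315
  … 8 more
Group by U:
  weight(U=1) = 1/15
  weight(U=2) = 1/30
Total weight = 1/15 + 1/30 = 1/10
P(U=1 | obs) = 1/15 / 1/10 = 2/3
P(U=2 | obs) = 1/30 / 1/10 = 1/3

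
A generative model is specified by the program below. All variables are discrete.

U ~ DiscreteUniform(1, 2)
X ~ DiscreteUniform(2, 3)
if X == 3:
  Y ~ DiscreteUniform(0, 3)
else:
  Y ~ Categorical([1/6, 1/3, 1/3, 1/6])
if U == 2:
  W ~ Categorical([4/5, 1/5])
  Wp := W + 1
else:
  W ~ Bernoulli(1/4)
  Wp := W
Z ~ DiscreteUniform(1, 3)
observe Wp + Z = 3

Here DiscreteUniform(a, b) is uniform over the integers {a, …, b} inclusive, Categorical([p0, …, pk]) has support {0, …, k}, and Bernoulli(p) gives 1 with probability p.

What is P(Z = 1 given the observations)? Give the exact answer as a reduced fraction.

Enumerate traces; 32 have nonzero weight after conditioning:
  (U=1, X=2, Y=0, W=0, Z=3) weight 1/96
  (U=1, X=2, Y=0, W=1, Z=2) weight 1/288
  (U=1, X=2, Y=1, W=0, Z=3) weight 1/48
  (U=1, X=2, Y=1, W=1, Z=2) weight 1/144
  (U=1, X=2, Y=2, W=0, Z=3) weight 1/48
  (U=1, X=2, Y=2, W=1, Z=2) weight 1/144
  (U=1, X=2, Y=3, W=0, Z=3) weight 1/96
  (U=1, X=2, Y=3, W=1, Z=2) weight 1/288
  (U=2, X=2, Y=0, W=1, Z=1) weight 1/360
  … 23 more
Group by Z:
  weight(Z=1) = 1/30
  weight(Z=2) = 7/40
  weight(Z=3) = 1/8
Total weight = 1/30 + 7/40 + 1/8 = 1/3
P(Z=1 | obs) = 1/30 / 1/3 = 1/10
P(Z=2 | obs) = 7/40 / 1/3 = 21/40
P(Z=3 | obs) = 1/8 / 1/3 = 3/8

P(Z = 1 | obs) = 1/10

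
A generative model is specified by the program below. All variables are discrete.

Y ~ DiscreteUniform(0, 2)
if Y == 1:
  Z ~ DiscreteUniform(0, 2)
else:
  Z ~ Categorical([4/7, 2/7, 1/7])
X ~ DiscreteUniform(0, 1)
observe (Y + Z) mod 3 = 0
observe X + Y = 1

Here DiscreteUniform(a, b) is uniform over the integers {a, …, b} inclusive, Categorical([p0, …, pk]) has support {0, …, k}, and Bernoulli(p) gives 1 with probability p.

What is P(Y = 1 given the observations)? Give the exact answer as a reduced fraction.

Enumerate traces; 2 have nonzero weight after conditioning:
  (Y=0, Z=0, X=1) weight 2/21
  (Y=1, Z=2, X=0) weight 1/18
Group by Y:
  weight(Y=0) = 2/21
  weight(Y=1) = 1/18
Total weight = 2/21 + 1/18 = 19/126
P(Y=0 | obs) = 2/21 / 19/126 = 12/19
P(Y=1 | obs) = 1/18 / 19/126 = 7/19

P(Y = 1 | obs) = 7/19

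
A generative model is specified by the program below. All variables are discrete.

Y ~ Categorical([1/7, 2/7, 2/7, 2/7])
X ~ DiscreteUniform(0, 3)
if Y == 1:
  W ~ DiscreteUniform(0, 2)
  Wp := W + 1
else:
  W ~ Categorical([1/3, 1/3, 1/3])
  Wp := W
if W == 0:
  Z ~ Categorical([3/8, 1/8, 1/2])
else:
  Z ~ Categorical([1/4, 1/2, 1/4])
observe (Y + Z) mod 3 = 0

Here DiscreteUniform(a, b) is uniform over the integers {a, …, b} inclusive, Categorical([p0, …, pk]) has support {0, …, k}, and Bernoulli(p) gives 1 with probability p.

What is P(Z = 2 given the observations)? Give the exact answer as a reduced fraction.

Enumerate traces; 48 have nonzero weight after conditioning:
  (Y=0, X=0, W=0, Z=0) weight 1/224
  (Y=0, X=0, W=1, Z=0) weight 1/336
  (Y=0, X=0, W=2, Z=0) weight 1/336
  (Y=0, X=1, W=0, Z=0) weight 1/224
  (Y=0, X=1, W=1, Z=0) weight 1/336
  (Y=0, X=1, W=2, Z=0) weight 1/336
  (Y=0, X=2, W=0, Z=0) weight 1/224
  (Y=0, X=2, W=1, Z=0) weight 1/336
  (Y=1, X=0, W=0, Z=2) weight 1/84
  (Y=2, X=0, W=0, Z=1) weight 1/336
  … 38 more
Group by Z:
  weight(Z=0) = 1/8
  weight(Z=1) = 3/28
  weight(Z=2) = 2/21
Total weight = 1/8 + 3/28 + 2/21 = 55/168
P(Z=0 | obs) = 1/8 / 55/168 = 21/55
P(Z=1 | obs) = 3/28 / 55/168 = 18/55
P(Z=2 | obs) = 2/21 / 55/168 = 16/55

P(Z = 2 | obs) = 16/55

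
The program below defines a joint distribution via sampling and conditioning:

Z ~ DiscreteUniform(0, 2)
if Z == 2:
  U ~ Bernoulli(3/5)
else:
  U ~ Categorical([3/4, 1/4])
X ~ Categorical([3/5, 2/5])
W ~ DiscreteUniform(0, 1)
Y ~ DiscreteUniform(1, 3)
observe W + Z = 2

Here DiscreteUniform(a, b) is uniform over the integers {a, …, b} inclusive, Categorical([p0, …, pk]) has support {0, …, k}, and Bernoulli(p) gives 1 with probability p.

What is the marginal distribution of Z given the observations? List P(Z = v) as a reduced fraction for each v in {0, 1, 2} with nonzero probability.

Enumerate traces; 24 have nonzero weight after conditioning:
  (Z=1, U=0, X=0, W=1, Y=1) weight 1/40
  (Z=1, U=0, X=0, W=1, Y=2) weight 1/40
  (Z=1, U=0, X=0, W=1, Y=3) weight 1/40
  (Z=1, U=0, X=1, W=1, Y=1) weight 1/60
  (Z=1, U=0, X=1, W=1, Y=2) weight 1/60
  (Z=1, U=0, X=1, W=1, Y=3) weight 1/60
  (Z=1, U=1, X=0, W=1, Y=1) weight 1/120
  (Z=1, U=1, X=0, W=1, Y=2) weight 1/120
  (Z=2, U=0, X=0, W=0, Y=1) weight 1/75
  … 15 more
Group by Z:
  weight(Z=1) = 1/6
  weight(Z=2) = 1/6
Total weight = 1/6 + 1/6 = 1/3
P(Z=1 | obs) = 1/6 / 1/3 = 1/2
P(Z=2 | obs) = 1/6 / 1/3 = 1/2

P(Z=1) = 1/2, P(Z=2) = 1/2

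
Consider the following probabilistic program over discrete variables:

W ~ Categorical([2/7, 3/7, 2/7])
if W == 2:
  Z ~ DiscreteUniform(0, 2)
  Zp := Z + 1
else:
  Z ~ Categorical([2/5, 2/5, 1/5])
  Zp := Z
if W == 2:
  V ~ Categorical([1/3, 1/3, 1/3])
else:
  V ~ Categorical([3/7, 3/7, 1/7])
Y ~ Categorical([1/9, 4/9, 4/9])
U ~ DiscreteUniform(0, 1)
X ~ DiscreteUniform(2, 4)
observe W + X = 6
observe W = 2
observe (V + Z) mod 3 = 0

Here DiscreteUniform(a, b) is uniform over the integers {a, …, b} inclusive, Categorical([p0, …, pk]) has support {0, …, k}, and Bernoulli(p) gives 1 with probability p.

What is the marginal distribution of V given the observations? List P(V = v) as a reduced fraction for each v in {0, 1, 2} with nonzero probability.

Enumerate traces; 18 have nonzero weight after conditioning:
  (W=2, Z=0, V=0, Y=0, U=0, X=4) weight 1/1701
  (W=2, Z=0, V=0, Y=0, U=1, X=4) weight 1/1701
  (W=2, Z=0, V=0, Y=1, U=0, X=4) weight 4/1701
  (W=2, Z=0, V=0, Y=1, U=1, X=4) weight 4/1701
  (W=2, Z=0, V=0, Y=2, U=0, X=4) weight 4/1701
  (W=2, Z=0, V=0, Y=2, U=1, X=4) weight 4/1701
  (W=2, Z=1, V=2, Y=0, U=0, X=4) weight 1/1701
  (W=2, Z=1, V=2, Y=0, U=1, X=4) weight 1/1701
  (W=2, Z=2, V=1, Y=0, U=0, X=4) weight 1/1701
  … 9 more
Group by V:
  weight(V=0) = 2/189
  weight(V=1) = 2/189
  weight(V=2) = 2/189
Total weight = 2/189 + 2/189 + 2/189 = 2/63
P(V=0 | obs) = 2/189 / 2/63 = 1/3
P(V=1 | obs) = 2/189 / 2/63 = 1/3
P(V=2 | obs) = 2/189 / 2/63 = 1/3

P(V=0) = 1/3, P(V=1) = 1/3, P(V=2) = 1/3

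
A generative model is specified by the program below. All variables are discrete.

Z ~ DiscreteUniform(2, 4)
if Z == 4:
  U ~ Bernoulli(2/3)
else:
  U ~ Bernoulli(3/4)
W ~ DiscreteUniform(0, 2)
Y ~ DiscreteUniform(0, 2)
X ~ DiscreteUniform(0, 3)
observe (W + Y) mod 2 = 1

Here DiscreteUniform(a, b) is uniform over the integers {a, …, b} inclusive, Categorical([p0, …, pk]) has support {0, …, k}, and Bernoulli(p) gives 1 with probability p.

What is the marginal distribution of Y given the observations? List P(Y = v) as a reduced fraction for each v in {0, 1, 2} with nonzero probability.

P(Y=0) = 1/4, P(Y=1) = 1/2, P(Y=2) = 1/4

Enumerate traces; 96 have nonzero weight after conditioning:
  (Z=2, U=0, W=0, Y=1, X=0) weight 1/432
  (Z=2, U=0, W=0, Y=1, X=1) weight 1/432
  (Z=2, U=0, W=0, Y=1, X=2) weight 1/432
  (Z=2, U=0, W=0, Y=1, X=3) weight 1/432
  (Z=2, U=0, W=1, Y=0, X=0) weight 1/432
  (Z=2, U=0, W=1, Y=0, X=1) weight 1/432
  (Z=2, U=0, W=1, Y=0, X=2) weight 1/432
  (Z=2, U=0, W=1, Y=0, X=3) weight 1/432
  (Z=2, U=0, W=1, Y=2, X=0) weight 1/432
  … 87 more
Group by Y:
  weight(Y=0) = 1/9
  weight(Y=1) = 2/9
  weight(Y=2) = 1/9
Total weight = 1/9 + 2/9 + 1/9 = 4/9
P(Y=0 | obs) = 1/9 / 4/9 = 1/4
P(Y=1 | obs) = 2/9 / 4/9 = 1/2
P(Y=2 | obs) = 1/9 / 4/9 = 1/4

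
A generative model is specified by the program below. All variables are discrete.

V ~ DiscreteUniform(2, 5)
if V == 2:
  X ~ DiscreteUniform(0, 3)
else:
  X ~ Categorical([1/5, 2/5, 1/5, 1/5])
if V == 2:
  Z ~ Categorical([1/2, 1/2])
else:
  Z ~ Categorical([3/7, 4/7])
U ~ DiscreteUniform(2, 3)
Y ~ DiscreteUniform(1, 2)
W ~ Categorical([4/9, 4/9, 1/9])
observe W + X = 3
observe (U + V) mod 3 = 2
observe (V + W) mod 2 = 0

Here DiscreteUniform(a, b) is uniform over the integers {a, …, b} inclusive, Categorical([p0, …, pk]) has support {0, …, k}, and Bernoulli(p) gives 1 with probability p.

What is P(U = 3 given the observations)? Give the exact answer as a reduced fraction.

Enumerate traces; 16 have nonzero weight after conditioning:
  (V=2, X=1, Z=0, U=3, Y=1, W=2) weight 1/1152
  (V=2, X=1, Z=0, U=3, Y=2, W=2) weight 1/1152
  (V=2, X=1, Z=1, U=3, Y=1, W=2) weight 1/1152
  (V=2, X=1, Z=1, U=3, Y=2, W=2) weight 1/1152
  (V=2, X=3, Z=0, U=3, Y=1, W=0) weight 1/288
  (V=2, X=3, Z=0, U=3, Y=2, W=0) weight 1/288
  (V=2, X=3, Z=1, U=3, Y=1, W=0) weight 1/288
  (V=2, X=3, Z=1, U=3, Y=2, W=0) weight 1/288
  (V=3, X=2, Z=0, U=2, Y=1, W=1) weight 1/420
  … 7 more
Group by U:
  weight(U=2) = 1/90
  weight(U=3) = 41/1440
Total weight = 1/90 + 41/1440 = 19/480
P(U=2 | obs) = 1/90 / 19/480 = 16/57
P(U=3 | obs) = 41/1440 / 19/480 = 41/57

P(U = 3 | obs) = 41/57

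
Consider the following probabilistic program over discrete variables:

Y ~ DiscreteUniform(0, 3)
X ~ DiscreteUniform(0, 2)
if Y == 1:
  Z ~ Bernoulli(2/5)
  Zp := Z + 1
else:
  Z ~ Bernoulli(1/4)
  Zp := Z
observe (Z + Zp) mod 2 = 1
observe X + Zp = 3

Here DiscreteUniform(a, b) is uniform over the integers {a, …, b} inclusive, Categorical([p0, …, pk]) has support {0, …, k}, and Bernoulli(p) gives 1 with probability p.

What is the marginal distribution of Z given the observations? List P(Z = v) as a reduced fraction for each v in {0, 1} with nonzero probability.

P(Z=0) = 3/5, P(Z=1) = 2/5

Enumerate traces; 2 have nonzero weight after conditioning:
  (Y=1, X=1, Z=1) weight 1/30
  (Y=1, X=2, Z=0) weight 1/20
Group by Z:
  weight(Z=0) = 1/20
  weight(Z=1) = 1/30
Total weight = 1/20 + 1/30 = 1/12
P(Z=0 | obs) = 1/20 / 1/12 = 3/5
P(Z=1 | obs) = 1/30 / 1/12 = 2/5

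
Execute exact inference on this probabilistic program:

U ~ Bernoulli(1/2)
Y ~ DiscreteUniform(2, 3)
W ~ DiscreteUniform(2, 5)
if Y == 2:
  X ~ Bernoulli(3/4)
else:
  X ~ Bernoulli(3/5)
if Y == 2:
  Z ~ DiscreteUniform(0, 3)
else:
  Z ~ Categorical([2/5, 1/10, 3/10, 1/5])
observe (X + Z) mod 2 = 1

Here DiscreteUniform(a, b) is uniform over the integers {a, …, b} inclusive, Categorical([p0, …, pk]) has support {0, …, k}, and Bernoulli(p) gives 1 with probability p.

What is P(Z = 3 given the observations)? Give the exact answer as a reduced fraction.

P(Z = 3 | obs) = 57/416

Enumerate traces; 64 have nonzero weight after conditioning:
  (U=0, Y=2, W=2, X=0, Z=1) weight 1/256
  (U=0, Y=2, W=2, X=0, Z=3) weight 1/256
  (U=0, Y=2, W=2, X=1, Z=0) weight 3/256
  (U=0, Y=2, W=2, X=1, Z=2) weight 3/256
  (U=0, Y=2, W=3, X=0, Z=1) weight 1/256
  (U=0, Y=2, W=3, X=0, Z=3) weight 1/256
  (U=0, Y=2, W=3, X=1, Z=0) weight 3/256
  (U=0, Y=2, W=3, X=1, Z=2) weight 3/256
  … 56 more
Group by Z:
  weight(Z=0) = 171/800
  weight(Z=1) = 41/800
  weight(Z=2) = 147/800
  weight(Z=3) = 57/800
Total weight = 171/800 + 41/800 + 147/800 + 57/800 = 13/25
P(Z=0 | obs) = 171/800 / 13/25 = 171/416
P(Z=1 | obs) = 41/800 / 13/25 = 41/416
P(Z=2 | obs) = 147/800 / 13/25 = 147/416
P(Z=3 | obs) = 57/800 / 13/25 = 57/416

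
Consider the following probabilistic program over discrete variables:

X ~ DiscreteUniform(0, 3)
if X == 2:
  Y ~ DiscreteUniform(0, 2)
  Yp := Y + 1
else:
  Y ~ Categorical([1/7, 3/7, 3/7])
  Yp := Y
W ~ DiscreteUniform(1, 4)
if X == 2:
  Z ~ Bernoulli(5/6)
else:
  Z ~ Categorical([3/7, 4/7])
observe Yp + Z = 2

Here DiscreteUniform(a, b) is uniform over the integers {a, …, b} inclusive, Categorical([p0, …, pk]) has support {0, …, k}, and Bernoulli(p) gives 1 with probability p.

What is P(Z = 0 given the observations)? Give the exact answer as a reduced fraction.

P(Z = 0 | obs) = 535/1428

Enumerate traces; 32 have nonzero weight after conditioning:
  (X=0, Y=1, W=1, Z=1) weight 3/196
  (X=0, Y=1, W=2, Z=1) weight 3/196
  (X=0, Y=1, W=3, Z=1) weight 3/196
  (X=0, Y=1, W=4, Z=1) weight 3/196
  (X=0, Y=2, W=1, Z=0) weight 9/784
  (X=0, Y=2, W=2, Z=0) weight 9/784
  (X=0, Y=2, W=3, Z=0) weight 9/784
  (X=0, Y=2, W=4, Z=0) weight 9/784
  … 24 more
Group by Z:
  weight(Z=0) = 535/3528
  weight(Z=1) = 893/3528
Total weight = 535/3528 + 893/3528 = 17/42
P(Z=0 | obs) = 535/3528 / 17/42 = 535/1428
P(Z=1 | obs) = 893/3528 / 17/42 = 893/1428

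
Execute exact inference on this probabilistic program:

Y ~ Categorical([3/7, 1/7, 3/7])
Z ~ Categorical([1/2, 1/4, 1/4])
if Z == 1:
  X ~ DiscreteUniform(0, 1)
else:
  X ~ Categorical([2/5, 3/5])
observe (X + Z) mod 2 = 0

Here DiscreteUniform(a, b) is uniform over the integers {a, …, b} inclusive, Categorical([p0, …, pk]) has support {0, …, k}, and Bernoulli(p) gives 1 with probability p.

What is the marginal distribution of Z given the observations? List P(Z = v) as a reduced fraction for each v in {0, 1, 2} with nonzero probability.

P(Z=0) = 8/17, P(Z=1) = 5/17, P(Z=2) = 4/17

Enumerate traces; 9 have nonzero weight after conditioning:
  (Y=0, Z=0, X=0) weight 3/35
  (Y=0, Z=1, X=1) weight 3/56
  (Y=0, Z=2, X=0) weight 3/70
  (Y=1, Z=0, X=0) weight 1/35
  (Y=1, Z=1, X=1) weight 1/56
  (Y=1, Z=2, X=0) weight 1/70
  (Y=2, Z=0, X=0) weight 3/35
  (Y=2, Z=1, X=1) weight 3/56
  … 1 more
Group by Z:
  weight(Z=0) = 1/5
  weight(Z=1) = 1/8
  weight(Z=2) = 1/10
Total weight = 1/5 + 1/8 + 1/10 = 17/40
P(Z=0 | obs) = 1/5 / 17/40 = 8/17
P(Z=1 | obs) = 1/8 / 17/40 = 5/17
P(Z=2 | obs) = 1/10 / 17/40 = 4/17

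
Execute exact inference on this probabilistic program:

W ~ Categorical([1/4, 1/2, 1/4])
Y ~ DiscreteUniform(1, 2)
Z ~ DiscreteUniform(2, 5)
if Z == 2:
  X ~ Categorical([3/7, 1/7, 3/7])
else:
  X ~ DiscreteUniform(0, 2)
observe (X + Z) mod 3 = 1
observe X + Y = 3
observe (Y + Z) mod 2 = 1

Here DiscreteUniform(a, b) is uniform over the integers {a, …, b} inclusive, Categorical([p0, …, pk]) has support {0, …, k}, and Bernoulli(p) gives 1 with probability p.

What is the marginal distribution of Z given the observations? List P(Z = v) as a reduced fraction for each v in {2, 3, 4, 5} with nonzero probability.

Enumerate traces; 6 have nonzero weight after conditioning:
  (W=0, Y=1, Z=2, X=2) weight 3/224
  (W=0, Y=2, Z=3, X=1) weight 1/96
  (W=1, Y=1, Z=2, X=2) weight 3/112
  (W=1, Y=2, Z=3, X=1) weight 1/48
  (W=2, Y=1, Z=2, X=2) weight 3/224
  (W=2, Y=2, Z=3, X=1) weight 1/96
Group by Z:
  weight(Z=2) = 3/56
  weight(Z=3) = 1/24
Total weight = 3/56 + 1/24 = 2/21
P(Z=2 | obs) = 3/56 / 2/21 = 9/16
P(Z=3 | obs) = 1/24 / 2/21 = 7/16

P(Z=2) = 9/16, P(Z=3) = 7/16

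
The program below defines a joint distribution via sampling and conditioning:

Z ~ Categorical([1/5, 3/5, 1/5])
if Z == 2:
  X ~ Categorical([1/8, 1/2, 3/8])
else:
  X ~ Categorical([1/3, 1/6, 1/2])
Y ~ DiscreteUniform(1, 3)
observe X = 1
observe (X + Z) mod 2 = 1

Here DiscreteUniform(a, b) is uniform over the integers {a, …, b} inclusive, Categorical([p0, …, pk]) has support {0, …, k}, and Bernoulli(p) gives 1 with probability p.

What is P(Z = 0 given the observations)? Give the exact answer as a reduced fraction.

Enumerate traces; 6 have nonzero weight after conditioning:
  (Z=0, X=1, Y=1) weight 1/90
  (Z=0, X=1, Y=2) weight 1/90
  (Z=0, X=1, Y=3) weight 1/90
  (Z=2, X=1, Y=1) weight 1/30
  (Z=2, X=1, Y=2) weight 1/30
  (Z=2, X=1, Y=3) weight 1/30
Group by Z:
  weight(Z=0) = 1/30
  weight(Z=2) = 1/10
Total weight = 1/30 + 1/10 = 2/15
P(Z=0 | obs) = 1/30 / 2/15 = 1/4
P(Z=2 | obs) = 1/10 / 2/15 = 3/4

P(Z = 0 | obs) = 1/4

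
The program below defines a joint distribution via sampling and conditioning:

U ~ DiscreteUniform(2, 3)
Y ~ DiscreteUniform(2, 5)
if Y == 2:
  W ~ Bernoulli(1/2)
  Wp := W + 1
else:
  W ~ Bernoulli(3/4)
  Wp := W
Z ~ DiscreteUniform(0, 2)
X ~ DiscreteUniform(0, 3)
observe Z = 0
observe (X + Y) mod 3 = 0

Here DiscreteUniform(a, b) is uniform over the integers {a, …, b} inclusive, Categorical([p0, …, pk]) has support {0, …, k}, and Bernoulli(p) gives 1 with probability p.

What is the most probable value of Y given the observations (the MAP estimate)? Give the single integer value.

Enumerate traces; 20 have nonzero weight after conditioning:
  (U=2, Y=2, W=0, Z=0, X=1) weight 1/192
  (U=2, Y=2, W=1, Z=0, X=1) weight 1/192
  (U=2, Y=3, W=0, Z=0, X=0) weight 1/384
  (U=2, Y=3, W=0, Z=0, X=3) weight 1/384
  (U=2, Y=3, W=1, Z=0, X=0) weight 1/128
  (U=2, Y=3, W=1, Z=0, X=3) weight 1/128
  (U=2, Y=4, W=0, Z=0, X=2) weight 1/384
  (U=2, Y=4, W=1, Z=0, X=2) weight 1/128
  (U=2, Y=5, W=0, Z=0, X=1) weight 1/384
  … 11 more
Group by Y:
  weight(Y=2) = 1/48
  weight(Y=3) = 1/24
  weight(Y=4) = 1/48
  weight(Y=5) = 1/48
Total weight = 1/48 + 1/24 + 1/48 + 1/48 = 5/48
P(Y=2 | obs) = 1/48 / 5/48 = 1/5
P(Y=3 | obs) = 1/24 / 5/48 = 2/5
P(Y=4 | obs) = 1/48 / 5/48 = 1/5
P(Y=5 | obs) = 1/48 / 5/48 = 1/5
argmax = 3

argmax_v P(Y = v | obs) = 3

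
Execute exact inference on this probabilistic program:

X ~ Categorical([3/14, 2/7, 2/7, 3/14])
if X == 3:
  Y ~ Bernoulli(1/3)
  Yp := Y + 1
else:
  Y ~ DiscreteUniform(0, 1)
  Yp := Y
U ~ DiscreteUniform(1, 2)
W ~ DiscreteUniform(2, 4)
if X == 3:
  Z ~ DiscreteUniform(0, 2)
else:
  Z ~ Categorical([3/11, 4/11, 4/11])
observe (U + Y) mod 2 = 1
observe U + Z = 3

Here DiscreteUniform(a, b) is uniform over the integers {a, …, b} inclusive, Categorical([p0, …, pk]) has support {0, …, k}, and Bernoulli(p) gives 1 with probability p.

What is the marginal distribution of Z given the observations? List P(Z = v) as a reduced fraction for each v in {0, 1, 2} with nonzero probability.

P(Z=1) = 7/15, P(Z=2) = 8/15

Enumerate traces; 24 have nonzero weight after conditioning:
  (X=0, Y=0, U=1, W=2, Z=2) weight 1/154
  (X=0, Y=0, U=1, W=3, Z=2) weight 1/154
  (X=0, Y=0, U=1, W=4, Z=2) weight 1/154
  (X=0, Y=1, U=2, W=2, Z=1) weight 1/154
  (X=0, Y=1, U=2, W=3, Z=1) weight 1/154
  (X=0, Y=1, U=2, W=4, Z=1) weight 1/154
  (X=1, Y=0, U=1, W=2, Z=2) weight 2/231
  (X=1, Y=0, U=1, W=3, Z=2) weight 2/231
  … 16 more
Group by Z:
  weight(Z=1) = 1/12
  weight(Z=2) = 2/21
Total weight = 1/12 + 2/21 = 5/28
P(Z=1 | obs) = 1/12 / 5/28 = 7/15
P(Z=2 | obs) = 2/21 / 5/28 = 8/15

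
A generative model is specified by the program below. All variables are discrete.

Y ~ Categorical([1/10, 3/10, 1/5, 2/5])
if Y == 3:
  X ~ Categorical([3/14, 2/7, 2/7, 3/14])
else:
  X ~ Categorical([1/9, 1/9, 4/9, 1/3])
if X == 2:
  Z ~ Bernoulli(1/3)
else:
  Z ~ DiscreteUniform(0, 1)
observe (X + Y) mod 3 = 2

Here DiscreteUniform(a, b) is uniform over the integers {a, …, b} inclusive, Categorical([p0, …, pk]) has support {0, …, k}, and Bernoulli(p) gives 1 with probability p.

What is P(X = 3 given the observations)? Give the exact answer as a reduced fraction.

Enumerate traces; 10 have nonzero weight after conditioning:
  (Y=0, X=2, Z=0) weight 4/135
  (Y=0, X=2, Z=1) weight 2/135
  (Y=1, X=1, Z=0) weight 1/60
  (Y=1, X=1, Z=1) weight 1/60
  (Y=2, X=0, Z=0) weight 1/90
  (Y=2, X=0, Z=1) weight 1/90
  (Y=2, X=3, Z=0) weight 1/30
  (Y=2, X=3, Z=1) weight 1/30
  … 2 more
Group by X:
  weight(X=0) = 1/45
  weight(X=1) = 1/30
  weight(X=2) = 10/63
  weight(X=3) = 1/15
Total weight = 1/45 + 1/30 + 10/63 + 1/15 = 59/210
P(X=0 | obs) = 1/45 / 59/210 = 14/177
P(X=1 | obs) = 1/30 / 59/210 = 7/59
P(X=2 | obs) = 10/63 / 59/210 = 100/177
P(X=3 | obs) = 1/15 / 59/210 = 14/59

P(X = 3 | obs) = 14/59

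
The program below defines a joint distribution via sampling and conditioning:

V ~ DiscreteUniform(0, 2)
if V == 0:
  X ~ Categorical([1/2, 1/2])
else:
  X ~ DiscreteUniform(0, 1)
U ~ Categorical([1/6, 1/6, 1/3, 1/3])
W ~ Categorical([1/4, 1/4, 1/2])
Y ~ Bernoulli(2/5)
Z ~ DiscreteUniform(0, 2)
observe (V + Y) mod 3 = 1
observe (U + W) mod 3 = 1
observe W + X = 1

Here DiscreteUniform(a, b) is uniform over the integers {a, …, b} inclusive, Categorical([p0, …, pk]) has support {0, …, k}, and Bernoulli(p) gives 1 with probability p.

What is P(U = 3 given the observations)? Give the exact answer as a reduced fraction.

Enumerate traces; 18 have nonzero weight after conditioning:
  (V=0, X=0, U=0, W=1, Y=1, Z=0) weight 1/1080
  (V=0, X=0, U=0, W=1, Y=1, Z=1) weight 1/1080
  (V=0, X=0, U=0, W=1, Y=1, Z=2) weight 1/1080
  (V=0, X=0, U=3, W=1, Y=1, Z=0) weight 1/540
  (V=0, X=0, U=3, W=1, Y=1, Z=1) weight 1/540
  (V=0, X=0, U=3, W=1, Y=1, Z=2) weight 1/540
  (V=0, X=1, U=1, W=0, Y=1, Z=0) weight 1/1080
  (V=0, X=1, U=1, W=0, Y=1, Z=1) weight 1/1080
  … 10 more
Group by U:
  weight(U=0) = 1/144
  weight(U=1) = 1/144
  weight(U=3) = 1/72
Total weight = 1/144 + 1/144 + 1/72 = 1/36
P(U=0 | obs) = 1/144 / 1/36 = 1/4
P(U=1 | obs) = 1/144 / 1/36 = 1/4
P(U=3 | obs) = 1/72 / 1/36 = 1/2

P(U = 3 | obs) = 1/2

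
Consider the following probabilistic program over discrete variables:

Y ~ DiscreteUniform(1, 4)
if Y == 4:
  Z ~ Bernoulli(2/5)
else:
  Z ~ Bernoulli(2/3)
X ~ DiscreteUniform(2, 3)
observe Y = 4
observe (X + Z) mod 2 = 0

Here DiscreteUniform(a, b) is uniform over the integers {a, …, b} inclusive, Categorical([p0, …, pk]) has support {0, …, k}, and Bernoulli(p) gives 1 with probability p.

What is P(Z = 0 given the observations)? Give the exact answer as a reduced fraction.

P(Z = 0 | obs) = 3/5

Enumerate traces; 2 have nonzero weight after conditioning:
  (Y=4, Z=0, X=2) weight 3/40
  (Y=4, Z=1, X=3) weight 1/20
Group by Z:
  weight(Z=0) = 3/40
  weight(Z=1) = 1/20
Total weight = 3/40 + 1/20 = 1/8
P(Z=0 | obs) = 3/40 / 1/8 = 3/5
P(Z=1 | obs) = 1/20 / 1/8 = 2/5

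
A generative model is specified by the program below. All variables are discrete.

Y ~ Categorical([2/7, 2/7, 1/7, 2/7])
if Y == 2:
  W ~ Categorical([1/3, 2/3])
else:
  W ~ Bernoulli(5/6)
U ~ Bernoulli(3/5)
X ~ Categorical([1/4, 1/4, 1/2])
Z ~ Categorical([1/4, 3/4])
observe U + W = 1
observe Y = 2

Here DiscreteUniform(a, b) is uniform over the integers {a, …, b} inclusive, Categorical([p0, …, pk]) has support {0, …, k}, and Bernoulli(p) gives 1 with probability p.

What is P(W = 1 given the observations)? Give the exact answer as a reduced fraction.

P(W = 1 | obs) = 4/7

Enumerate traces; 12 have nonzero weight after conditioning:
  (Y=2, W=0, U=1, X=0, Z=0) weight 1/560
  (Y=2, W=0, U=1, X=0, Z=1) weight 3/560
  (Y=2, W=0, U=1, X=1, Z=0) weight 1/560
  (Y=2, W=0, U=1, X=1, Z=1) weight 3/560
  (Y=2, W=0, U=1, X=2, Z=0) weight 1/280
  (Y=2, W=0, U=1, X=2, Z=1) weight 3/280
  (Y=2, W=1, U=0, X=0, Z=0) weight 1/420
  (Y=2, W=1, U=0, X=0, Z=1) weight 1/140
  … 4 more
Group by W:
  weight(W=0) = 1/35
  weight(W=1) = 4/105
Total weight = 1/35 + 4/105 = 1/15
P(W=0 | obs) = 1/35 / 1/15 = 3/7
P(W=1 | obs) = 4/105 / 1/15 = 4/7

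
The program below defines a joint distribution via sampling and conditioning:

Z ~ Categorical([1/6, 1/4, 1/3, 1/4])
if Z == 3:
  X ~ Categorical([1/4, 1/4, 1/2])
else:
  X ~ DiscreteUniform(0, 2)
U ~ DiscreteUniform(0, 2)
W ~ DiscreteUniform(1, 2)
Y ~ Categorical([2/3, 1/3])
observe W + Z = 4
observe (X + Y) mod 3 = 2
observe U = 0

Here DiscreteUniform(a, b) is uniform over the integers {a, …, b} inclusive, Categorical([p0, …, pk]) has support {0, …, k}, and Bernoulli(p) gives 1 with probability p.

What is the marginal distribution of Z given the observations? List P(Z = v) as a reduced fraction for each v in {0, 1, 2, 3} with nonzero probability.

P(Z=2) = 16/31, P(Z=3) = 15/31

Enumerate traces; 4 have nonzero weight after conditioning:
  (Z=2, X=1, U=0, W=2, Y=1) weight 1/162
  (Z=2, X=2, U=0, W=2, Y=0) weight 1/81
  (Z=3, X=1, U=0, W=1, Y=1) weight 1/288
  (Z=3, X=2, U=0, W=1, Y=0) weight 1/72
Group by Z:
  weight(Z=2) = 1/54
  weight(Z=3) = 5/288
Total weight = 1/54 + 5/288 = 31/864
P(Z=2 | obs) = 1/54 / 31/864 = 16/31
P(Z=3 | obs) = 5/288 / 31/864 = 15/31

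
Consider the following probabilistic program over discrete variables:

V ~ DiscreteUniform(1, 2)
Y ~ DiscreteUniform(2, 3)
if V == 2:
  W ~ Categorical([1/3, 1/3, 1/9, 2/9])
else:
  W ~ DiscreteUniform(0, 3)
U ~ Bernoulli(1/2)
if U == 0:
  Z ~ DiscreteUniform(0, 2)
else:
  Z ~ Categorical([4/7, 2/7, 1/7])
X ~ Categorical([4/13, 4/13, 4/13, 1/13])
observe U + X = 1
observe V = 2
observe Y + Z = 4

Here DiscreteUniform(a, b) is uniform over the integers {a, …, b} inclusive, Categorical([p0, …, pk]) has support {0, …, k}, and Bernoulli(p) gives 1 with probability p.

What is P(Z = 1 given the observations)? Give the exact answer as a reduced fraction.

Enumerate traces; 16 have nonzero weight after conditioning:
  (V=2, Y=2, W=0, U=0, Z=2, X=1) weight 1/234
  (V=2, Y=2, W=0, U=1, Z=2, X=0) weight 1/546
  (V=2, Y=2, W=1, U=0, Z=2, X=1) weight 1/234
  (V=2, Y=2, W=1, U=1, Z=2, X=0) weight 1/546
  (V=2, Y=2, W=2, U=0, Z=2, X=1) weight 1/702
  (V=2, Y=2, W=2, U=1, Z=2, X=0) weight 1/1638
  (V=2, Y=2, W=3, U=0, Z=2, X=1) weight 1/351
  (V=2, Y=2, W=3, U=1, Z=2, X=0) weight 1/819
  (V=2, Y=3, W=0, U=0, Z=1, X=1) weight 1/234
  … 7 more
Group by Z:
  weight(Z=1) = 1/42
  weight(Z=2) = 5/273
Total weight = 1/42 + 5/273 = 23/546
P(Z=1 | obs) = 1/42 / 23/546 = 13/23
P(Z=2 | obs) = 5/273 / 23/546 = 10/23

P(Z = 1 | obs) = 13/23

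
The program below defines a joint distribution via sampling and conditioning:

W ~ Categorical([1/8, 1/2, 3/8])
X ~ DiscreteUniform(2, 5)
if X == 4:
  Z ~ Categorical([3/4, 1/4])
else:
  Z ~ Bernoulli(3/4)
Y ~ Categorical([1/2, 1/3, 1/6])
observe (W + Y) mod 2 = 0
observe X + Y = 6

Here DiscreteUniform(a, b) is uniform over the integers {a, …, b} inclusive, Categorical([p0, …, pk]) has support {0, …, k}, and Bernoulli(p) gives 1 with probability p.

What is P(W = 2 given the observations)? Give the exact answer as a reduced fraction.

P(W = 2 | obs) = 1/4

Enumerate traces; 6 have nonzero weight after conditioning:
  (W=0, X=4, Z=0, Y=2) weight 1/256
  (W=0, X=4, Z=1, Y=2) weight 1/768
  (W=1, X=5, Z=0, Y=1) weight 1/96
  (W=1, X=5, Z=1, Y=1) weight 1/32
  (W=2, X=4, Z=0, Y=2) weight 3/256
  (W=2, X=4, Z=1, Y=2) weight 1/256
Group by W:
  weight(W=0) = 1/192
  weight(W=1) = 1/24
  weight(W=2) = 1/64
Total weight = 1/192 + 1/24 + 1/64 = 1/16
P(W=0 | obs) = 1/192 / 1/16 = 1/12
P(W=1 | obs) = 1/24 / 1/16 = 2/3
P(W=2 | obs) = 1/64 / 1/16 = 1/4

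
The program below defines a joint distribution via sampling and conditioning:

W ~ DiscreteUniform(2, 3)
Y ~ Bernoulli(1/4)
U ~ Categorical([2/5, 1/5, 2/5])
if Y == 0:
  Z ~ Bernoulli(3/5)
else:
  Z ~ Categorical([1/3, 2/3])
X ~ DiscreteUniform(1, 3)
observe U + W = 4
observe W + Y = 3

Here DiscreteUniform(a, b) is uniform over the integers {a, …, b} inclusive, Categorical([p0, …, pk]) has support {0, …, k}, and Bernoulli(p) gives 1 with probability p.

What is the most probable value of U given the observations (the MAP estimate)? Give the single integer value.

Enumerate traces; 12 have nonzero weight after conditioning:
  (W=2, Y=1, U=2, Z=0, X=1) weight 1/180
  (W=2, Y=1, U=2, Z=0, X=2) weight 1/180
  (W=2, Y=1, U=2, Z=0, X=3) weight 1/180
  (W=2, Y=1, U=2, Z=1, X=1) weight 1/90
  (W=2, Y=1, U=2, Z=1, X=2) weight 1/90
  (W=2, Y=1, U=2, Z=1, X=3) weight 1/90
  (W=3, Y=0, U=1, Z=0, X=1) weight 1/100
  (W=3, Y=0, U=1, Z=0, X=2) weight 1/100
  … 4 more
Group by U:
  weight(U=1) = 3/40
  weight(U=2) = 1/20
Total weight = 3/40 + 1/20 = 1/8
P(U=1 | obs) = 3/40 / 1/8 = 3/5
P(U=2 | obs) = 1/20 / 1/8 = 2/5
argmax = 1

argmax_v P(U = v | obs) = 1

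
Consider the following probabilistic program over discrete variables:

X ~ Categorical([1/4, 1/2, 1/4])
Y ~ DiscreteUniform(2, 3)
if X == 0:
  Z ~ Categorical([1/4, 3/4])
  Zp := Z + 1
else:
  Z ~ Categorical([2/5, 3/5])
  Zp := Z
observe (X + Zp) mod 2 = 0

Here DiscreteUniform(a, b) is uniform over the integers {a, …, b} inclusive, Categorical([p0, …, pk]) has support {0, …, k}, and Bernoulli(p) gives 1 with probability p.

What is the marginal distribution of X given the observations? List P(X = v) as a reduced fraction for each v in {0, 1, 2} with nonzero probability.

P(X=0) = 15/47, P(X=1) = 24/47, P(X=2) = 8/47

Enumerate traces; 6 have nonzero weight after conditioning:
  (X=0, Y=2, Z=1) weight 3/32
  (X=0, Y=3, Z=1) weight 3/32
  (X=1, Y=2, Z=1) weight 3/20
  (X=1, Y=3, Z=1) weight 3/20
  (X=2, Y=2, Z=0) weight 1/20
  (X=2, Y=3, Z=0) weight 1/20
Group by X:
  weight(X=0) = 3/16
  weight(X=1) = 3/10
  weight(X=2) = 1/10
Total weight = 3/16 + 3/10 + 1/10 = 47/80
P(X=0 | obs) = 3/16 / 47/80 = 15/47
P(X=1 | obs) = 3/10 / 47/80 = 24/47
P(X=2 | obs) = 1/10 / 47/80 = 8/47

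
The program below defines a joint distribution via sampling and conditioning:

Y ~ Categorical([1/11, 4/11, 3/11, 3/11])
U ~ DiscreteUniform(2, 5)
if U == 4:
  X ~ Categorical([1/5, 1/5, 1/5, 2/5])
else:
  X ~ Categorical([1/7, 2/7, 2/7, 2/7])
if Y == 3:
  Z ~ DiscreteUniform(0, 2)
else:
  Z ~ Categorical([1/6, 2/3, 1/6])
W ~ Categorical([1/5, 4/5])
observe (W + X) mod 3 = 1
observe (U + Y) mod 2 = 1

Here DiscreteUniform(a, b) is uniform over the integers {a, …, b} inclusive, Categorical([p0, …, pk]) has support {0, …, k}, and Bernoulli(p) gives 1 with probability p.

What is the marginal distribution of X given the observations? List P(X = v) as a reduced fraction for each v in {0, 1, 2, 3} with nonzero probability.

Enumerate traces; 72 have nonzero weight after conditioning:
  (Y=0, U=3, X=0, Z=0, W=1) weight 1/2310
  (Y=0, U=3, X=0, Z=1, W=1) weight 2/1155
  (Y=0, U=3, X=0, Z=2, W=1) weight 1/2310
  (Y=0, U=3, X=1, Z=0, W=0) weight 1/4620
  (Y=0, U=3, X=1, Z=1, W=0) weight 1/1155
  (Y=0, U=3, X=1, Z=2, W=0) weight 1/4620
  (Y=0, U=3, X=3, Z=0, W=1) weight 1/1155
  (Y=0, U=3, X=3, Z=1, W=1) weight 4/1155
  … 64 more
Group by X:
  weight(X=0) = 124/1925
  weight(X=1) = 199/7700
  weight(X=3) = 248/1925
Total weight = 124/1925 + 199/7700 + 248/1925 = 241/1100
P(X=0 | obs) = 124/1925 / 241/1100 = 496/1687
P(X=1 | obs) = 199/7700 / 241/1100 = 199/1687
P(X=3 | obs) = 248/1925 / 241/1100 = 992/1687

P(X=0) = 496/1687, P(X=1) = 199/1687, P(X=3) = 992/1687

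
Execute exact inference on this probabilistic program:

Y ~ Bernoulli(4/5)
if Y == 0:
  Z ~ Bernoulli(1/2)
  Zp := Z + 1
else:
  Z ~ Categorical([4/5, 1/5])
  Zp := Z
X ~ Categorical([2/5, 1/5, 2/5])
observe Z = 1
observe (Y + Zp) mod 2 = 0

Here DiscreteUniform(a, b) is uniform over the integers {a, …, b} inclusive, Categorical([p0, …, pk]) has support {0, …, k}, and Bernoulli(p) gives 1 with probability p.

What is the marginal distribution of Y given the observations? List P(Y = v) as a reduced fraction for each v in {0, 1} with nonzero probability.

P(Y=0) = 5/13, P(Y=1) = 8/13

Enumerate traces; 6 have nonzero weight after conditioning:
  (Y=0, Z=1, X=0) weight 1/25
  (Y=0, Z=1, X=1) weight 1/50
  (Y=0, Z=1, X=2) weight 1/25
  (Y=1, Z=1, X=0) weight 8/125
  (Y=1, Z=1, X=1) weight 4/125
  (Y=1, Z=1, X=2) weight 8/125
Group by Y:
  weight(Y=0) = 1/10
  weight(Y=1) = 4/25
Total weight = 1/10 + 4/25 = 13/50
P(Y=0 | obs) = 1/10 / 13/50 = 5/13
P(Y=1 | obs) = 4/25 / 13/50 = 8/13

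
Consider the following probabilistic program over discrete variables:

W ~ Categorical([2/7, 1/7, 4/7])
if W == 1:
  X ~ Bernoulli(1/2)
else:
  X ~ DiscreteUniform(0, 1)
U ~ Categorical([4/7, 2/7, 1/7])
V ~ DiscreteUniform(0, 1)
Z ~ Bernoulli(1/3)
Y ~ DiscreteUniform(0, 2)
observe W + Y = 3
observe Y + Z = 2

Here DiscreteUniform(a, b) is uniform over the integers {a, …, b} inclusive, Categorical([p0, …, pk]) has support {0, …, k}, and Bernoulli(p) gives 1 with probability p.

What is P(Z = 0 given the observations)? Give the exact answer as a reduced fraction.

Enumerate traces; 24 have nonzero weight after conditioning:
  (W=1, X=0, U=0, V=0, Z=0, Y=2) weight 2/441
  (W=1, X=0, U=0, V=1, Z=0, Y=2) weight 2/441
  (W=1, X=0, U=1, V=0, Z=0, Y=2) weight 1/441
  (W=1, X=0, U=1, V=1, Z=0, Y=2) weight 1/441
  (W=1, X=0, U=2, V=0, Z=0, Y=2) weight 1/882
  (W=1, X=0, U=2, V=1, Z=0, Y=2) weight 1/882
  (W=1, X=1, U=0, V=0, Z=0, Y=2) weight 2/441
  (W=1, X=1, U=0, V=1, Z=0, Y=2) weight 2/441
  (W=2, X=0, U=0, V=0, Z=1, Y=1) weight 4/441
  … 15 more
Group by Z:
  weight(Z=0) = 2/63
  weight(Z=1) = 4/63
Total weight = 2/63 + 4/63 = 2/21
P(Z=0 | obs) = 2/63 / 2/21 = 1/3
P(Z=1 | obs) = 4/63 / 2/21 = 2/3

P(Z = 0 | obs) = 1/3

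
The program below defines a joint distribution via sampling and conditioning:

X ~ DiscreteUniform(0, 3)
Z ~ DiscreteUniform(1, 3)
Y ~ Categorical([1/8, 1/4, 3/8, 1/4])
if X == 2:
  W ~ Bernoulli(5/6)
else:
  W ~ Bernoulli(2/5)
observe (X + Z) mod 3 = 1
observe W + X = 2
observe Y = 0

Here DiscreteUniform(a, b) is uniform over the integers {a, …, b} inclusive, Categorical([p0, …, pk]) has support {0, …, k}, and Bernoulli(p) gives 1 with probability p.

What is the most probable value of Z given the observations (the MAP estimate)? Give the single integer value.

argmax_v P(Z = v | obs) = 3

Enumerate traces; 2 have nonzero weight after conditioning:
  (X=1, Z=3, Y=0, W=1) weight 1/240
  (X=2, Z=2, Y=0, W=0) weight 1/576
Group by Z:
  weight(Z=2) = 1/576
  weight(Z=3) = 1/240
Total weight = 1/576 + 1/240 = 17/2880
P(Z=2 | obs) = 1/576 / 17/2880 = 5/17
P(Z=3 | obs) = 1/240 / 17/2880 = 12/17
argmax = 3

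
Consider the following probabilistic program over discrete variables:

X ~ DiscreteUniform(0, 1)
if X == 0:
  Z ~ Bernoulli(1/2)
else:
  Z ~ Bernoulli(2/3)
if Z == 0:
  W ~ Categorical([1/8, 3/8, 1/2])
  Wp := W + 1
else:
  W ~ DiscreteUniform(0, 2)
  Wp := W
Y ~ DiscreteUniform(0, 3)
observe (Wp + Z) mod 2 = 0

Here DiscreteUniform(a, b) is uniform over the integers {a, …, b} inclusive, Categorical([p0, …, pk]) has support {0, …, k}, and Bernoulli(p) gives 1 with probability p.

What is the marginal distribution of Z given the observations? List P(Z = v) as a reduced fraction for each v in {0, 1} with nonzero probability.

Enumerate traces; 16 have nonzero weight after conditioning:
  (X=0, Z=0, W=1, Y=0) weight 3/128
  (X=0, Z=0, W=1, Y=1) weight 3/128
  (X=0, Z=0, W=1, Y=2) weight 3/128
  (X=0, Z=0, W=1, Y=3) weight 3/128
  (X=0, Z=1, W=1, Y=0) weight 1/48
  (X=0, Z=1, W=1, Y=1) weight 1/48
  (X=0, Z=1, W=1, Y=2) weight 1/48
  (X=0, Z=1, W=1, Y=3) weight 1/48
  … 8 more
Group by Z:
  weight(Z=0) = 5/32
  weight(Z=1) = 7/36
Total weight = 5/32 + 7/36 = 101/288
P(Z=0 | obs) = 5/32 / 101/288 = 45/101
P(Z=1 | obs) = 7/36 / 101/288 = 56/101

P(Z=0) = 45/101, P(Z=1) = 56/101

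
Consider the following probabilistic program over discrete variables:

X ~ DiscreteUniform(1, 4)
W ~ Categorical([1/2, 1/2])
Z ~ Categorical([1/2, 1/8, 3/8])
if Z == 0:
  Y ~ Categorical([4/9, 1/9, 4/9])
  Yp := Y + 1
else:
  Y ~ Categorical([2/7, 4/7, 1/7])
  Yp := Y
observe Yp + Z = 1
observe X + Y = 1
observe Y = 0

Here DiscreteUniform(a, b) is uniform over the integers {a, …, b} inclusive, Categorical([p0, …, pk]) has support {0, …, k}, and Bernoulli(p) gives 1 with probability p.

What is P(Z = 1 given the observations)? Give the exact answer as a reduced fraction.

P(Z = 1 | obs) = 9/65

Enumerate traces; 4 have nonzero weight after conditioning:
  (X=1, W=0, Z=0, Y=0) weight 1/36
  (X=1, W=0, Z=1, Y=0) weight 1/224
  (X=1, W=1, Z=0, Y=0) weight 1/36
  (X=1, W=1, Z=1, Y=0) weight 1/224
Group by Z:
  weight(Z=0) = 1/18
  weight(Z=1) = 1/112
Total weight = 1/18 + 1/112 = 65/1008
P(Z=0 | obs) = 1/18 / 65/1008 = 56/65
P(Z=1 | obs) = 1/112 / 65/1008 = 9/65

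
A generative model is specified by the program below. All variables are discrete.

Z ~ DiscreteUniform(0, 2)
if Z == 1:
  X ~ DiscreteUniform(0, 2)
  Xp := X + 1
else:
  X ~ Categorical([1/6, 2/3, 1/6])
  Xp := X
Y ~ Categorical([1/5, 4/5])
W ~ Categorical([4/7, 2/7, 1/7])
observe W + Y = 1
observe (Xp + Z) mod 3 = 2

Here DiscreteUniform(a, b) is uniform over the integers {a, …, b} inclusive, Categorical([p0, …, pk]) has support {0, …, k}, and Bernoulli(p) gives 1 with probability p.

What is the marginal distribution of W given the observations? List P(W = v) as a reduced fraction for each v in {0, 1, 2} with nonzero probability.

P(W=0) = 8/9, P(W=1) = 1/9

Enumerate traces; 6 have nonzero weight after conditioning:
  (Z=0, X=2, Y=0, W=1) weight 1/315
  (Z=0, X=2, Y=1, W=0) weight 8/315
  (Z=1, X=0, Y=0, W=1) weight 2/315
  (Z=1, X=0, Y=1, W=0) weight 16/315
  (Z=2, X=0, Y=0, W=1) weight 1/315
  (Z=2, X=0, Y=1, W=0) weight 8/315
Group by W:
  weight(W=0) = 32/315
  weight(W=1) = 4/315
Total weight = 32/315 + 4/315 = 4/35
P(W=0 | obs) = 32/315 / 4/35 = 8/9
P(W=1 | obs) = 4/315 / 4/35 = 1/9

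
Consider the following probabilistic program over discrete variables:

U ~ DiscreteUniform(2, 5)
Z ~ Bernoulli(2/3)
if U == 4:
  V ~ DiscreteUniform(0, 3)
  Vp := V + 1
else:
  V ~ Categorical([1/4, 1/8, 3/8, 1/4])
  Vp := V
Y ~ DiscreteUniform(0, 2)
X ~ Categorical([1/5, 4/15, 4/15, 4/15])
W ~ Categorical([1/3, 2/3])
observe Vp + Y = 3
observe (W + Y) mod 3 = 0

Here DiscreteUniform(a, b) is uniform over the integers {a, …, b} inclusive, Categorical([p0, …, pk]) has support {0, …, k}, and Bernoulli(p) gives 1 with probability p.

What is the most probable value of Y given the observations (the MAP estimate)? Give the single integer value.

argmax_v P(Y = v | obs) = 2

Enumerate traces; 64 have nonzero weight after conditioning:
  (U=2, Z=0, V=1, Y=2, X=0, W=1) weight 1/2160
  (U=2, Z=0, V=1, Y=2, X=1, W=1) weight 1/1620
  (U=2, Z=0, V=1, Y=2, X=2, W=1) weight 1/1620
  (U=2, Z=0, V=1, Y=2, X=3, W=1) weight 1/1620
  (U=2, Z=0, V=3, Y=0, X=0, W=0) weight 1/2160
  (U=2, Z=0, V=3, Y=0, X=1, W=0) weight 1/1620
  (U=2, Z=0, V=3, Y=0, X=2, W=0) weight 1/1620
  (U=2, Z=0, V=3, Y=0, X=3, W=0) weight 1/1620
  … 56 more
Group by Y:
  weight(Y=0) = 1/36
  weight(Y=2) = 5/144
Total weight = 1/36 + 5/144 = 1/16
P(Y=0 | obs) = 1/36 / 1/16 = 4/9
P(Y=2 | obs) = 5/144 / 1/16 = 5/9
argmax = 2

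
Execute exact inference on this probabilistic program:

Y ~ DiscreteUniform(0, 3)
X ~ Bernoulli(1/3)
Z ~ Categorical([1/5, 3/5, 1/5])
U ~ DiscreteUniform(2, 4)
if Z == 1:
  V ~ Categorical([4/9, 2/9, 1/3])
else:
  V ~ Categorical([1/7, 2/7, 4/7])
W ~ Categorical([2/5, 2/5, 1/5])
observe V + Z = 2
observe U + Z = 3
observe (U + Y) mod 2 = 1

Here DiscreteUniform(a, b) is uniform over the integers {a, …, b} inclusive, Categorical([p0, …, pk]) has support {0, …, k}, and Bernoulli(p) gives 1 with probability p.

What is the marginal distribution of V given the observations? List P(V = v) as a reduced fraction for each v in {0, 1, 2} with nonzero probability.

P(V=1) = 7/13, P(V=2) = 6/13

Enumerate traces; 24 have nonzero weight after conditioning:
  (Y=0, X=0, Z=0, U=3, V=2, W=0) weight 4/1575
  (Y=0, X=0, Z=0, U=3, V=2, W=1) weight 4/1575
  (Y=0, X=0, Z=0, U=3, V=2, W=2) weight 2/1575
  (Y=0, X=1, Z=0, U=3, V=2, W=0) weight 2/1575
  (Y=0, X=1, Z=0, U=3, V=2, W=1) weight 2/1575
  (Y=0, X=1, Z=0, U=3, V=2, W=2) weight 1/1575
  (Y=1, X=0, Z=1, U=2, V=1, W=0) weight 2/675
  (Y=1, X=0, Z=1, U=2, V=1, W=1) weight 2/675
  … 16 more
Group by V:
  weight(V=1) = 1/45
  weight(V=2) = 2/105
Total weight = 1/45 + 2/105 = 13/315
P(V=1 | obs) = 1/45 / 13/315 = 7/13
P(V=2 | obs) = 2/105 / 13/315 = 6/13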